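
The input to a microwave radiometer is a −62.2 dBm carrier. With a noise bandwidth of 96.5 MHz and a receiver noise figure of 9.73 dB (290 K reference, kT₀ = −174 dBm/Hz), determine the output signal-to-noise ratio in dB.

22.2 dB

Noise floor: N = −174 + 10 log₁₀(B) + NF
10 log₁₀(9.65×10⁷) = 79.85 dB
N = −174 + 79.85 + 9.73 = −84.42 dBm
SNR = P_sig − N = −62.2 − (−84.42) = 22.22 dB → 22.2 dB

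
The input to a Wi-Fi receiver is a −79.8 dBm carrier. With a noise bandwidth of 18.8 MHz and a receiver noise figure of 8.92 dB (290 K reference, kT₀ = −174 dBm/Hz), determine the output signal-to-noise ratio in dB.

Noise floor: N = −174 + 10 log₁₀(B) + NF
10 log₁₀(1.88×10⁷) = 72.74 dB
N = −174 + 72.74 + 8.92 = −92.34 dBm
SNR = P_sig − N = −79.8 − (−92.34) = 12.54 dB → 12.5 dB

12.5 dB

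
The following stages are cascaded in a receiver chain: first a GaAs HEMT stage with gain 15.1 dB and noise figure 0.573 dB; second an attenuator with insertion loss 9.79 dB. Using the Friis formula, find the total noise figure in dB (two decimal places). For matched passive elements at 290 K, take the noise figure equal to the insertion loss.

1.48 dB

Convert to linear (a loss of L dB is a gain of −L dB): F_i = 10^(NF_i/10), G_i = 10^(G_i,dB/10)
  Stage 1: F_1 = 10^(0.573/10) = 1.141, G_1 = 10^(15.1/10) = 32.36
  Stage 2: F_2 = 10^(9.79/10) = 9.528, G_2 = 10^(−9.79/10) = 0.1050
Friis cascade:
  F = 1.141 + (9.528 − 1)/32.36 = 1.405
NF = 10 log₁₀(1.405) = 1.48 dB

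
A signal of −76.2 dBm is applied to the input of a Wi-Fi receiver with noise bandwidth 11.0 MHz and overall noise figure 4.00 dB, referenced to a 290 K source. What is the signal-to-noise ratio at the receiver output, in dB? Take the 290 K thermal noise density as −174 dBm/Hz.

Noise floor: N = −174 + 10 log₁₀(B) + NF
10 log₁₀(1.10×10⁷) = 70.41 dB
N = −174 + 70.41 + 4.00 = −99.59 dBm
SNR = P_sig − N = −76.2 − (−99.59) = 23.39 dB → 23.4 dB

23.4 dB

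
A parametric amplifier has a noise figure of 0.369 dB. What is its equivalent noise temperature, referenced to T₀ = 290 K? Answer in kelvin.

F = 10^(0.369/10) = 1.08868
T_e = (F − 1)·T₀ = (1.08868 − 1) × 290 = 25.7 K

25.7 K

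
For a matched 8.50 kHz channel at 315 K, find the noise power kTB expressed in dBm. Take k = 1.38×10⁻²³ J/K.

P_n = kTB = 1.38×10⁻²³ × 315 × 8.50×10³ = 3.69×10⁻¹⁷ W
In dBm: 10 log₁₀(3.69×10⁻¹⁷ / 10⁻³) = −134.3 dBm

−134.3 dBm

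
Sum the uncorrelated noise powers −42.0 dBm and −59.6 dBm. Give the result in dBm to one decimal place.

−41.9 dBm

Convert to linear, add, convert back:
P₁ = 6.31×10⁻⁸ W, P₂ = 1.10×10⁻⁹ W
P_tot = 6.42×10⁻⁸ W → 10 log₁₀(P_tot / 10⁻³) = −41.9 dBm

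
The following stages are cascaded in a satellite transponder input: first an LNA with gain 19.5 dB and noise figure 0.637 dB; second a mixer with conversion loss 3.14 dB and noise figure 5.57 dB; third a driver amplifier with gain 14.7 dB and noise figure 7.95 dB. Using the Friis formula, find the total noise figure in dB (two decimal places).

1.17 dB

Convert to linear (a loss of L dB is a gain of −L dB): F_i = 10^(NF_i/10), G_i = 10^(G_i,dB/10)
  Stage 1: F_1 = 10^(0.637/10) = 1.158, G_1 = 10^(19.5/10) = 89.13
  Stage 2: F_2 = 10^(5.57/10) = 3.606, G_2 = 10^(−3.14/10) = 0.4853
  Stage 3: F_3 = 10^(7.95/10) = 6.237, G_3 = 10^(14.7/10) = 29.51
Friis cascade:
  F = 1.158 + (3.606 − 1)/89.13 + (6.237 − 1)/43.25 = 1.308
NF = 10 log₁₀(1.308) = 1.17 dB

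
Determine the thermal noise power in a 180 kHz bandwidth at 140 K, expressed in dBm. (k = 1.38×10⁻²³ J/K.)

−124.6 dBm

P_n = kTB = 1.38×10⁻²³ × 140 × 1.80×10⁵ = 3.48×10⁻¹⁶ W
In dBm: 10 log₁₀(3.48×10⁻¹⁶ / 10⁻³) = −124.6 dBm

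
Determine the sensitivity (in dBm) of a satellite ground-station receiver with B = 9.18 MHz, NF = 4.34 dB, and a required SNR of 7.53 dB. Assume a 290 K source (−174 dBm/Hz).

−92.5 dBm

Sensitivity = −174 + 10 log₁₀(B) + NF + SNR_min
= −174 + 69.63 + 4.34 + 7.53
= −92.50 dBm → −92.5 dBm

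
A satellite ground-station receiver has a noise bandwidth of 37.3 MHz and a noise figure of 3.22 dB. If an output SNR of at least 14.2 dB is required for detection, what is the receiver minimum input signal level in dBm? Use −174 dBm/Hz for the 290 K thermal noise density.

−80.9 dBm

Sensitivity = −174 + 10 log₁₀(B) + NF + SNR_min
= −174 + 75.72 + 3.22 + 14.2
= −80.86 dBm → −80.9 dBm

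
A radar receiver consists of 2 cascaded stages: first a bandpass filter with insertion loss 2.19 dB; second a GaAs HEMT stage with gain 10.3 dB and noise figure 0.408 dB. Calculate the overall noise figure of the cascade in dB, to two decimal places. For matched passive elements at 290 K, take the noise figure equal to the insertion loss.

2.60 dB

Convert to linear (a loss of L dB is a gain of −L dB): F_i = 10^(NF_i/10), G_i = 10^(G_i,dB/10)
  Stage 1: F_1 = 10^(2.19/10) = 1.656, G_1 = 10^(−2.19/10) = 0.6039
  Stage 2: F_2 = 10^(0.408/10) = 1.098, G_2 = 10^(10.3/10) = 10.72
Friis cascade:
  F = 1.656 + (1.098 − 1)/0.6039 = 1.819
NF = 10 log₁₀(1.819) = 2.60 dB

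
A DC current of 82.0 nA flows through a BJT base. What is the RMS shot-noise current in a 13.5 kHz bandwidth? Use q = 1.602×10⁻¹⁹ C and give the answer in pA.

18.8 pA

I_n = √(2qI·B)
2qI·B = 2 × 1.602×10⁻¹⁹ × 8.20×10⁻⁸ × 1.35×10⁴ = 3.55×10⁻²² A²
I_n = √(3.55×10⁻²²) = 1.88×10⁻¹¹ A = 18.8 pA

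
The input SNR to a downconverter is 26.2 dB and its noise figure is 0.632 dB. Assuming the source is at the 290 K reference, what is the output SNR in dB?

25.568 dB

By definition F = SNR_in/SNR_out, so in dB: SNR_out = SNR_in − NF
SNR_out = 26.2 − 0.632 = 25.568 dB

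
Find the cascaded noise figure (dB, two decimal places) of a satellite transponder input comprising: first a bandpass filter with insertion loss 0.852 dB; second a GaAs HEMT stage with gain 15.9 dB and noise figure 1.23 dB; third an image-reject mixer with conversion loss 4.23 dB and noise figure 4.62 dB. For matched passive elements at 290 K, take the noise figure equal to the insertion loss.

2.24 dB

Convert to linear (a loss of L dB is a gain of −L dB): F_i = 10^(NF_i/10), G_i = 10^(G_i,dB/10)
  Stage 1: F_1 = 10^(0.852/10) = 1.217, G_1 = 10^(−0.852/10) = 0.8219
  Stage 2: F_2 = 10^(1.23/10) = 1.327, G_2 = 10^(15.9/10) = 38.90
  Stage 3: F_3 = 10^(4.62/10) = 2.897, G_3 = 10^(−4.23/10) = 0.3776
Friis cascade:
  F = 1.217 + (1.327 − 1)/0.8219 + (2.897 − 1)/31.97 = 1.674
NF = 10 log₁₀(1.674) = 2.24 dB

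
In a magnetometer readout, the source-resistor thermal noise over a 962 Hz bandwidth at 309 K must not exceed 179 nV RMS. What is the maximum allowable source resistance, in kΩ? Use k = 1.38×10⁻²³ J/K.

Johnson–Nyquist: V_n = √(4kTRB) ⇒ R = V_n² / (4kTB)
4kTB = 4 × 1.38×10⁻²³ × 309 × 9.62×10² = 1.64×10⁻¹⁷
R = (1.79×10⁻⁷)² / 1.64×10⁻¹⁷ = 1.95×10³ Ω = 1.95 kΩ

1.95 kΩ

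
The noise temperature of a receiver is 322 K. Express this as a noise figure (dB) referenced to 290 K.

F = 1 + T_e/T₀ = 1 + 322/290 = 2.11034
NF = 10 log₁₀(2.11034) = 3.24 dB

3.24 dB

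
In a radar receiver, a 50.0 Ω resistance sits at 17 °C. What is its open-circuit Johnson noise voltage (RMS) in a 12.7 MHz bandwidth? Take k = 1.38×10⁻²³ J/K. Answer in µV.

T = 17 °C + 273.15 = 290.15 K
V_n = √(4kTRB)
4kTRB = 4 × 1.38×10⁻²³ × 290.15 × 5.00×10¹ × 1.27×10⁷ = 1.02×10⁻¹¹ V²
V_n = √(1.02×10⁻¹¹) = 3.19×10⁻⁶ V = 3.19 µV

3.19 µV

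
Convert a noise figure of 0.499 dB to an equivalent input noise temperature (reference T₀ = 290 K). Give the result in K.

F = 10^(0.499/10) = 1.12176
T_e = (F − 1)·T₀ = (1.12176 − 1) × 290 = 35.3 K

35.3 K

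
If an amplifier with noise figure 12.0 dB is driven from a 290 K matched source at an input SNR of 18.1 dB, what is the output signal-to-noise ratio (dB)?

By definition F = SNR_in/SNR_out, so in dB: SNR_out = SNR_in − NF
SNR_out = 18.1 − 12.0 = 6.1 dB

6.1 dB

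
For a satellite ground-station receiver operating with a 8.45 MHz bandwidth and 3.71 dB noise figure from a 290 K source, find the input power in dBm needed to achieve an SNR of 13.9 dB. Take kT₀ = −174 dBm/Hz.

Sensitivity = −174 + 10 log₁₀(B) + NF + SNR_min
= −174 + 69.27 + 3.71 + 13.9
= −87.12 dBm → −87.1 dBm

−87.1 dBm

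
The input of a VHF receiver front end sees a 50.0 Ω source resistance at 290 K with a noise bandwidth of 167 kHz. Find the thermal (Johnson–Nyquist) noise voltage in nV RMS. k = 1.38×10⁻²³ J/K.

366 nV

V_n = √(4kTRB)
4kTRB = 4 × 1.38×10⁻²³ × 290 × 5.00×10¹ × 1.67×10⁵ = 1.34×10⁻¹³ V²
V_n = √(1.34×10⁻¹³) = 3.66×10⁻⁷ V = 366 nV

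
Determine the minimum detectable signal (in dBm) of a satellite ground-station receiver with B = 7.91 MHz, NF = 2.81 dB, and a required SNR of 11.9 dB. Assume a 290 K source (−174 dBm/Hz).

Sensitivity = −174 + 10 log₁₀(B) + NF + SNR_min
= −174 + 68.98 + 2.81 + 11.9
= −90.31 dBm → −90.3 dBm

−90.3 dBm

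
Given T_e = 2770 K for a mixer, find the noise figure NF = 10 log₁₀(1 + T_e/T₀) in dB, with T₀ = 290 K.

F = 1 + T_e/T₀ = 1 + 2770/290 = 10.5517
NF = 10 log₁₀(10.5517) = 10.23 dB

10.23 dB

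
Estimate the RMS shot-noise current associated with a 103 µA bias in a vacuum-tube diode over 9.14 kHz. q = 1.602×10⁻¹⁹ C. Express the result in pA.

I_n = √(2qI·B)
2qI·B = 2 × 1.602×10⁻¹⁹ × 1.03×10⁻⁴ × 9.14×10³ = 3.02×10⁻¹⁹ A²
I_n = √(3.02×10⁻¹⁹) = 5.49×10⁻¹⁰ A = 549 pA

549 pA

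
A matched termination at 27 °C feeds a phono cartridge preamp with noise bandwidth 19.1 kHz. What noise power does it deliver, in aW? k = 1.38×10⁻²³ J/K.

T = 27 °C + 273.15 = 300.15 K
P_n = kTB = 1.38×10⁻²³ × 300.15 × 1.91×10⁴ = 7.91×10⁻¹⁷ W = 79.1 aW

79.1 aW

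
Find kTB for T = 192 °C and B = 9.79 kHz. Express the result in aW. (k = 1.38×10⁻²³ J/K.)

T = 192 °C + 273.15 = 465.15 K
P_n = kTB = 1.38×10⁻²³ × 465.15 × 9.79×10³ = 6.28×10⁻¹⁷ W = 62.8 aW

62.8 aW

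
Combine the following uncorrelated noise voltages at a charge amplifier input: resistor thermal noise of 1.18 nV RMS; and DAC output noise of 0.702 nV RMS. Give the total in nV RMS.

1.37 nV

Uncorrelated sources add in power (mean-square): V_tot = √(ΣV_i²)
V_tot = √[(1.18×10⁻⁹)² + (7.02×10⁻¹⁰)²] = 1.37×10⁻⁹ V = 1.37 nV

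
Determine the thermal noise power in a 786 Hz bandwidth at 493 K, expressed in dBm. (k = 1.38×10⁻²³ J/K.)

P_n = kTB = 1.38×10⁻²³ × 493 × 7.86×10² = 5.35×10⁻¹⁸ W
In dBm: 10 log₁₀(5.35×10⁻¹⁸ / 10⁻³) = −142.7 dBm

−142.7 dBm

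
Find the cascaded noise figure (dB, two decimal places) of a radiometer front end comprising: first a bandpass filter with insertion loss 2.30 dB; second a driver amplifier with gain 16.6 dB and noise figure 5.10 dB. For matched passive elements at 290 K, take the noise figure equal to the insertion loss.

Convert to linear (a loss of L dB is a gain of −L dB): F_i = 10^(NF_i/10), G_i = 10^(G_i,dB/10)
  Stage 1: F_1 = 10^(2.30/10) = 1.698, G_1 = 10^(−2.30/10) = 0.5888
  Stage 2: F_2 = 10^(5.10/10) = 3.236, G_2 = 10^(16.6/10) = 45.71
Friis cascade:
  F = 1.698 + (3.236 − 1)/0.5888 = 5.495
NF = 10 log₁₀(5.495) = 7.40 dB

7.40 dB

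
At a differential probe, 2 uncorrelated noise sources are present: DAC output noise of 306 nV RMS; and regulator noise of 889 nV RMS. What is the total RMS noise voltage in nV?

Uncorrelated sources add in power (mean-square): V_tot = √(ΣV_i²)
V_tot = √[(3.06×10⁻⁷)² + (8.89×10⁻⁷)²] = 9.40×10⁻⁷ V = 940 nV

940 nV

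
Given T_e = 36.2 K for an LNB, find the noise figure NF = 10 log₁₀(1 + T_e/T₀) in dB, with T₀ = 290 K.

F = 1 + T_e/T₀ = 1 + 36.2/290 = 1.12483
NF = 10 log₁₀(1.12483) = 0.511 dB

0.511 dB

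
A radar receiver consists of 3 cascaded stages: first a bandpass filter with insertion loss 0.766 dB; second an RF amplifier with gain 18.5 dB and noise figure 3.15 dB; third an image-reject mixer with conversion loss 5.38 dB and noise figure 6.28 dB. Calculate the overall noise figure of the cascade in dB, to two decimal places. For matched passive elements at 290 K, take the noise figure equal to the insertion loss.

4.01 dB

Convert to linear (a loss of L dB is a gain of −L dB): F_i = 10^(NF_i/10), G_i = 10^(G_i,dB/10)
  Stage 1: F_1 = 10^(0.766/10) = 1.193, G_1 = 10^(−0.766/10) = 0.8383
  Stage 2: F_2 = 10^(3.15/10) = 2.065, G_2 = 10^(18.5/10) = 70.79
  Stage 3: F_3 = 10^(6.28/10) = 4.246, G_3 = 10^(−5.38/10) = 0.2897
Friis cascade:
  F = 1.193 + (2.065 − 1)/0.8383 + (4.246 − 1)/59.35 = 2.518
NF = 10 log₁₀(2.518) = 4.01 dB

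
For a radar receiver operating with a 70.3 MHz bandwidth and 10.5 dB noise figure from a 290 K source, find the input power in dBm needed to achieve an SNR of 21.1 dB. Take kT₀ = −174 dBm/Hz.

−63.9 dBm

Sensitivity = −174 + 10 log₁₀(B) + NF + SNR_min
= −174 + 78.47 + 10.5 + 21.1
= −63.93 dBm → −63.9 dBm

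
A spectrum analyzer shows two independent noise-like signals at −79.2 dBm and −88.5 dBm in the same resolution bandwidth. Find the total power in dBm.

−78.7 dBm

Convert to linear, add, convert back:
P₁ = 1.20×10⁻¹¹ W, P₂ = 1.41×10⁻¹² W
P_tot = 1.34×10⁻¹¹ W → 10 log₁₀(P_tot / 10⁻³) = −78.7 dBm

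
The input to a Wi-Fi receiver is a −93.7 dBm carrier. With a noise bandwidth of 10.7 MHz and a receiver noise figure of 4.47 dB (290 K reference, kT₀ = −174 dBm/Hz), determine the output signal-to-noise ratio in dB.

5.5 dB

Noise floor: N = −174 + 10 log₁₀(B) + NF
10 log₁₀(1.07×10⁷) = 70.29 dB
N = −174 + 70.29 + 4.47 = −99.24 dBm
SNR = P_sig − N = −93.7 − (−99.24) = 5.54 dB → 5.5 dB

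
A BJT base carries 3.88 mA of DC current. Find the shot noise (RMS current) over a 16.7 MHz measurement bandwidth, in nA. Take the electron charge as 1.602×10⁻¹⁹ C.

I_n = √(2qI·B)
2qI·B = 2 × 1.602×10⁻¹⁹ × 3.88×10⁻³ × 1.67×10⁷ = 2.08×10⁻¹⁴ A²
I_n = √(2.08×10⁻¹⁴) = 1.44×10⁻⁷ A = 144 nA

144 nA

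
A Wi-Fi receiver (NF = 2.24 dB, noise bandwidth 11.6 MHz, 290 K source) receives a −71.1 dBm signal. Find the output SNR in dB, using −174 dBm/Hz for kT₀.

30.0 dB

Noise floor: N = −174 + 10 log₁₀(B) + NF
10 log₁₀(1.16×10⁷) = 70.64 dB
N = −174 + 70.64 + 2.24 = −101.12 dBm
SNR = P_sig − N = −71.1 − (−101.12) = 30.02 dB → 30.0 dB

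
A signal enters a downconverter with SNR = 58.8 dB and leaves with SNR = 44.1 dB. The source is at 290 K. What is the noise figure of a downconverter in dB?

NF (dB) = SNR_in(dB) − SNR_out(dB) when the source is at T₀
NF = 58.8 − 44.1 = 14.7 dB

14.7 dB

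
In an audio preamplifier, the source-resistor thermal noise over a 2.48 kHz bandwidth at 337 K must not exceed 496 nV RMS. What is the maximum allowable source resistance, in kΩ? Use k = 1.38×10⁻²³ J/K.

Johnson–Nyquist: V_n = √(4kTRB) ⇒ R = V_n² / (4kTB)
4kTB = 4 × 1.38×10⁻²³ × 337 × 2.48×10³ = 4.61×10⁻¹⁷
R = (4.96×10⁻⁷)² / 4.61×10⁻¹⁷ = 5.33×10³ Ω = 5.33 kΩ

5.33 kΩ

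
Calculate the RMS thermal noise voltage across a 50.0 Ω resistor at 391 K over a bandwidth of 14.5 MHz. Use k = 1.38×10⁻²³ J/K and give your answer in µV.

3.96 µV

V_n = √(4kTRB)
4kTRB = 4 × 1.38×10⁻²³ × 391 × 5.00×10¹ × 1.45×10⁷ = 1.56×10⁻¹¹ V²
V_n = √(1.56×10⁻¹¹) = 3.96×10⁻⁶ V = 3.96 µV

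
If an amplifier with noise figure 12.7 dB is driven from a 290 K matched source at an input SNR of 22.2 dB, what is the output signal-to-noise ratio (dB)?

9.5 dB

By definition F = SNR_in/SNR_out, so in dB: SNR_out = SNR_in − NF
SNR_out = 22.2 − 12.7 = 9.5 dB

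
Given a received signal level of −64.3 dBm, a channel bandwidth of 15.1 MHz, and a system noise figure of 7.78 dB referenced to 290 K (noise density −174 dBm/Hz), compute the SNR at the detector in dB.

Noise floor: N = −174 + 10 log₁₀(B) + NF
10 log₁₀(1.51×10⁷) = 71.79 dB
N = −174 + 71.79 + 7.78 = −94.43 dBm
SNR = P_sig − N = −64.3 − (−94.43) = 30.13 dB → 30.1 dB

30.1 dB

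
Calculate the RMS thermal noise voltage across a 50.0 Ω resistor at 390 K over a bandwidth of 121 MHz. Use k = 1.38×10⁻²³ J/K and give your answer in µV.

11.4 µV

V_n = √(4kTRB)
4kTRB = 4 × 1.38×10⁻²³ × 390 × 5.00×10¹ × 1.21×10⁸ = 1.30×10⁻¹⁰ V²
V_n = √(1.30×10⁻¹⁰) = 1.14×10⁻⁵ V = 11.4 µV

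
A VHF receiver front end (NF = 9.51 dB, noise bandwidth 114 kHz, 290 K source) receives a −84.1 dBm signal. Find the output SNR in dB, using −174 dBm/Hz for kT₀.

29.8 dB

Noise floor: N = −174 + 10 log₁₀(B) + NF
10 log₁₀(1.14×10⁵) = 50.57 dB
N = −174 + 50.57 + 9.51 = −113.92 dBm
SNR = P_sig − N = −84.1 − (−113.92) = 29.82 dB → 29.8 dB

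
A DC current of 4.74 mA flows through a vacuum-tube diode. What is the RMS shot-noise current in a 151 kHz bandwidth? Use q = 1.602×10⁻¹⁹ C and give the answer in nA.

I_n = √(2qI·B)
2qI·B = 2 × 1.602×10⁻¹⁹ × 4.74×10⁻³ × 1.51×10⁵ = 2.29×10⁻¹⁶ A²
I_n = √(2.29×10⁻¹⁶) = 1.51×10⁻⁸ A = 15.1 nA

15.1 nA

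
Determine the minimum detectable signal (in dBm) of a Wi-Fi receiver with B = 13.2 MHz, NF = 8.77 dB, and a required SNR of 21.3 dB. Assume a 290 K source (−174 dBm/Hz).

Sensitivity = −174 + 10 log₁₀(B) + NF + SNR_min
= −174 + 71.21 + 8.77 + 21.3
= −72.72 dBm → −72.7 dBm

−72.7 dBm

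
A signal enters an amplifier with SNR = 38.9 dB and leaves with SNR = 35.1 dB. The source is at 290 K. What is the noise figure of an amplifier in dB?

3.8 dB

NF (dB) = SNR_in(dB) − SNR_out(dB) when the source is at T₀
NF = 38.9 − 35.1 = 3.8 dB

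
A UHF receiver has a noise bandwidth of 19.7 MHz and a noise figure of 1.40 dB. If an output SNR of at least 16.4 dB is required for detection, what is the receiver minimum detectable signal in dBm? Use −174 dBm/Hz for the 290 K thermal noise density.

Sensitivity = −174 + 10 log₁₀(B) + NF + SNR_min
= −174 + 72.94 + 1.40 + 16.4
= −83.26 dBm → −83.3 dBm

−83.3 dBm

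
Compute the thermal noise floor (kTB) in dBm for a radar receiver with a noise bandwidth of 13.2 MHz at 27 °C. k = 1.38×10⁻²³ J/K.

−102.6 dBm

T = 27 °C + 273.15 = 300.15 K
P_n = kTB = 1.38×10⁻²³ × 300.15 × 1.32×10⁷ = 5.47×10⁻¹⁴ W
In dBm: 10 log₁₀(5.47×10⁻¹⁴ / 10⁻³) = −102.6 dBm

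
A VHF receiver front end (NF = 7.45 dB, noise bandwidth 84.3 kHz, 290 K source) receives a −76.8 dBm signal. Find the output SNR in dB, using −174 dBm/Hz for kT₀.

40.5 dB

Noise floor: N = −174 + 10 log₁₀(B) + NF
10 log₁₀(8.43×10⁴) = 49.26 dB
N = −174 + 49.26 + 7.45 = −117.29 dBm
SNR = P_sig − N = −76.8 − (−117.29) = 40.49 dB → 40.5 dB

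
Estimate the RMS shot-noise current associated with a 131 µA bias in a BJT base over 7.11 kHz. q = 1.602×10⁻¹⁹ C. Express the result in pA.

I_n = √(2qI·B)
2qI·B = 2 × 1.602×10⁻¹⁹ × 1.31×10⁻⁴ × 7.11×10³ = 2.98×10⁻¹⁹ A²
I_n = √(2.98×10⁻¹⁹) = 5.46×10⁻¹⁰ A = 546 pA

546 pA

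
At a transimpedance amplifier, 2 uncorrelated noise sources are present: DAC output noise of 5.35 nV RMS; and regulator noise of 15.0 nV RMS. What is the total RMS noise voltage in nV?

15.9 nV

Uncorrelated sources add in power (mean-square): V_tot = √(ΣV_i²)
V_tot = √[(5.35×10⁻⁹)² + (1.50×10⁻⁸)²] = 1.59×10⁻⁸ V = 15.9 nV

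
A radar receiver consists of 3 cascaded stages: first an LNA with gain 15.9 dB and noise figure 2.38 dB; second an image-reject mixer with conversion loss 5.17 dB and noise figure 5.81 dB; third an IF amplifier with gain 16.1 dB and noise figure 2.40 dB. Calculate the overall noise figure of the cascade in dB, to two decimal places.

Convert to linear (a loss of L dB is a gain of −L dB): F_i = 10^(NF_i/10), G_i = 10^(G_i,dB/10)
  Stage 1: F_1 = 10^(2.38/10) = 1.730, G_1 = 10^(15.9/10) = 38.90
  Stage 2: F_2 = 10^(5.81/10) = 3.811, G_2 = 10^(−5.17/10) = 0.3041
  Stage 3: F_3 = 10^(2.40/10) = 1.738, G_3 = 10^(16.1/10) = 40.74
Friis cascade:
  F = 1.730 + (3.811 − 1)/38.90 + (1.738 − 1)/11.83 = 1.864
NF = 10 log₁₀(1.864) = 2.71 dB

2.71 dB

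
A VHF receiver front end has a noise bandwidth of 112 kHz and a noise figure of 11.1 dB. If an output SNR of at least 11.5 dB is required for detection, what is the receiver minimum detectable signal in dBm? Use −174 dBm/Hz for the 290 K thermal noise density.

Sensitivity = −174 + 10 log₁₀(B) + NF + SNR_min
= −174 + 50.49 + 11.1 + 11.5
= −100.91 dBm → −100.9 dBm

−100.9 dBm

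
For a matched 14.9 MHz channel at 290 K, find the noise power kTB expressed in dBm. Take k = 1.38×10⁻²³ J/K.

P_n = kTB = 1.38×10⁻²³ × 290 × 1.49×10⁷ = 5.96×10⁻¹⁴ W
In dBm: 10 log₁₀(5.96×10⁻¹⁴ / 10⁻³) = −102.2 dBm

−102.2 dBm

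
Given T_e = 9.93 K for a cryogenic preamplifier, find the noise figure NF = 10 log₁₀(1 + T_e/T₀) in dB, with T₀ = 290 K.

F = 1 + T_e/T₀ = 1 + 9.93/290 = 1.03424
NF = 10 log₁₀(1.03424) = 0.146 dB

0.146 dB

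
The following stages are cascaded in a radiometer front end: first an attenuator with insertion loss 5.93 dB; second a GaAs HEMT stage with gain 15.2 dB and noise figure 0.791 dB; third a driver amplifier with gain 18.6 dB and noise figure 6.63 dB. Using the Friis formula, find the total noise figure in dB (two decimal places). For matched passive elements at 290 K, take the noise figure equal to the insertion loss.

Convert to linear (a loss of L dB is a gain of −L dB): F_i = 10^(NF_i/10), G_i = 10^(G_i,dB/10)
  Stage 1: F_1 = 10^(5.93/10) = 3.917, G_1 = 10^(−5.93/10) = 0.2553
  Stage 2: F_2 = 10^(0.791/10) = 1.200, G_2 = 10^(15.2/10) = 33.11
  Stage 3: F_3 = 10^(6.63/10) = 4.603, G_3 = 10^(18.6/10) = 72.44
Friis cascade:
  F = 3.917 + (1.200 − 1)/0.2553 + (4.603 − 1)/8.453 = 5.126
NF = 10 log₁₀(5.126) = 7.10 dB

7.10 dB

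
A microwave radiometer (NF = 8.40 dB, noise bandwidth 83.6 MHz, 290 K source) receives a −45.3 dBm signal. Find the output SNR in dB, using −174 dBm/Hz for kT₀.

Noise floor: N = −174 + 10 log₁₀(B) + NF
10 log₁₀(8.36×10⁷) = 79.22 dB
N = −174 + 79.22 + 8.40 = −86.38 dBm
SNR = P_sig − N = −45.3 − (−86.38) = 41.08 dB → 41.1 dB

41.1 dB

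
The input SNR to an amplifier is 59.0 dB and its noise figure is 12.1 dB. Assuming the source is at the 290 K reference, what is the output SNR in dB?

By definition F = SNR_in/SNR_out, so in dB: SNR_out = SNR_in − NF
SNR_out = 59.0 − 12.1 = 46.9 dB

46.9 dB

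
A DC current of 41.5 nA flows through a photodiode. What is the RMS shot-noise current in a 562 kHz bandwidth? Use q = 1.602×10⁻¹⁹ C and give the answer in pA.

86.4 pA

I_n = √(2qI·B)
2qI·B = 2 × 1.602×10⁻¹⁹ × 4.15×10⁻⁸ × 5.62×10⁵ = 7.47×10⁻²¹ A²
I_n = √(7.47×10⁻²¹) = 8.64×10⁻¹¹ A = 86.4 pA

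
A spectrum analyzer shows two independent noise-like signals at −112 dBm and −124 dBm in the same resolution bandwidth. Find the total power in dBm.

−111.7 dBm

Convert to linear, add, convert back:
P₁ = 6.31×10⁻¹⁵ W, P₂ = 3.98×10⁻¹⁶ W
P_tot = 6.71×10⁻¹⁵ W → 10 log₁₀(P_tot / 10⁻³) = −111.7 dBm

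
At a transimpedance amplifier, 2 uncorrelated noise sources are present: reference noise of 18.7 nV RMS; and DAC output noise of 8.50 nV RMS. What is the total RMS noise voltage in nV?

20.5 nV

Uncorrelated sources add in power (mean-square): V_tot = √(ΣV_i²)
V_tot = √[(1.87×10⁻⁸)² + (8.50×10⁻⁹)²] = 2.05×10⁻⁸ V = 20.5 nV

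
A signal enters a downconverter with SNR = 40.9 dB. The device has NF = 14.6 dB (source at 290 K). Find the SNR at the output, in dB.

26.3 dB

By definition F = SNR_in/SNR_out, so in dB: SNR_out = SNR_in − NF
SNR_out = 40.9 − 14.6 = 26.3 dB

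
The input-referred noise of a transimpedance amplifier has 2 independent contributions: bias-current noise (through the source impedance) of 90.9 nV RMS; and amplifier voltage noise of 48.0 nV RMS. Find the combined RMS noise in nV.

103 nV

Uncorrelated sources add in power (mean-square): V_tot = √(ΣV_i²)
V_tot = √[(9.09×10⁻⁸)² + (4.80×10⁻⁸)²] = 1.03×10⁻⁷ V = 103 nV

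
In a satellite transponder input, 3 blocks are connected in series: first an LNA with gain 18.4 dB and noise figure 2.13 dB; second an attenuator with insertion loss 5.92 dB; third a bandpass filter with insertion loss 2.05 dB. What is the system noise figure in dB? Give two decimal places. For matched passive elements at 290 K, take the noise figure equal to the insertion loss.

Convert to linear (a loss of L dB is a gain of −L dB): F_i = 10^(NF_i/10), G_i = 10^(G_i,dB/10)
  Stage 1: F_1 = 10^(2.13/10) = 1.633, G_1 = 10^(18.4/10) = 69.18
  Stage 2: F_2 = 10^(5.92/10) = 3.908, G_2 = 10^(−5.92/10) = 0.2559
  Stage 3: F_3 = 10^(2.05/10) = 1.603, G_3 = 10^(−2.05/10) = 0.6237
Friis cascade:
  F = 1.633 + (3.908 − 1)/69.18 + (1.603 − 1)/17.70 = 1.709
NF = 10 log₁₀(1.709) = 2.33 dB

2.33 dB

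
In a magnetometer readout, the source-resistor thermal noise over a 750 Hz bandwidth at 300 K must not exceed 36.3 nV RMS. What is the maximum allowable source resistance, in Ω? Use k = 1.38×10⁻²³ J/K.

106 Ω

Johnson–Nyquist: V_n = √(4kTRB) ⇒ R = V_n² / (4kTB)
4kTB = 4 × 1.38×10⁻²³ × 300 × 7.50×10² = 1.24×10⁻¹⁷
R = (3.63×10⁻⁸)² / 1.24×10⁻¹⁷ = 1.06×10² Ω = 106 Ω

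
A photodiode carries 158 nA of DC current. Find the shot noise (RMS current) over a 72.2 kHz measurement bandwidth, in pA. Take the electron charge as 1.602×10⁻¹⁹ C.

60.5 pA

I_n = √(2qI·B)
2qI·B = 2 × 1.602×10⁻¹⁹ × 1.58×10⁻⁷ × 7.22×10⁴ = 3.65×10⁻²¹ A²
I_n = √(3.65×10⁻²¹) = 6.05×10⁻¹¹ A = 60.5 pA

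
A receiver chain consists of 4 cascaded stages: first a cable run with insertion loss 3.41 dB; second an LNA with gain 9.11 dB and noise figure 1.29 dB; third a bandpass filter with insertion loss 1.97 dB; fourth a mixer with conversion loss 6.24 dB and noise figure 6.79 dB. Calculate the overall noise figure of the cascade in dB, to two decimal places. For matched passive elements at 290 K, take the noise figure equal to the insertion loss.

6.73 dB

Convert to linear (a loss of L dB is a gain of −L dB): F_i = 10^(NF_i/10), G_i = 10^(G_i,dB/10)
  Stage 1: F_1 = 10^(3.41/10) = 2.193, G_1 = 10^(−3.41/10) = 0.4560
  Stage 2: F_2 = 10^(1.29/10) = 1.346, G_2 = 10^(9.11/10) = 8.147
  Stage 3: F_3 = 10^(1.97/10) = 1.574, G_3 = 10^(−1.97/10) = 0.6353
  Stage 4: F_4 = 10^(6.79/10) = 4.775, G_4 = 10^(−6.24/10) = 0.2377
Friis cascade:
  F = 2.193 + (1.346 − 1)/0.4560 + (1.574 − 1)/3.715 + (4.775 − 1)/2.360 = 4.705
NF = 10 log₁₀(4.705) = 6.73 dB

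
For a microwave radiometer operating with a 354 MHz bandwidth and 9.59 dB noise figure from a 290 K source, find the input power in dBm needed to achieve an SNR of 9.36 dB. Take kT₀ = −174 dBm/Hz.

−69.6 dBm

Sensitivity = −174 + 10 log₁₀(B) + NF + SNR_min
= −174 + 85.49 + 9.59 + 9.36
= −69.56 dBm → −69.6 dBm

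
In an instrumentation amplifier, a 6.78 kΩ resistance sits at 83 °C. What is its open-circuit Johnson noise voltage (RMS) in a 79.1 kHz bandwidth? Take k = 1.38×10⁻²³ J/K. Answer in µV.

3.25 µV

T = 83 °C + 273.15 = 356.15 K
V_n = √(4kTRB)
4kTRB = 4 × 1.38×10⁻²³ × 356.15 × 6.78×10³ × 7.91×10⁴ = 1.05×10⁻¹¹ V²
V_n = √(1.05×10⁻¹¹) = 3.25×10⁻⁶ V = 3.25 µV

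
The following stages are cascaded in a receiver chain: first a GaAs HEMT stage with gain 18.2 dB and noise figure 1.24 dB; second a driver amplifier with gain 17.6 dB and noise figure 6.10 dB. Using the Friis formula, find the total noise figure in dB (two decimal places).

Convert to linear (a loss of L dB is a gain of −L dB): F_i = 10^(NF_i/10), G_i = 10^(G_i,dB/10)
  Stage 1: F_1 = 10^(1.24/10) = 1.330, G_1 = 10^(18.2/10) = 66.07
  Stage 2: F_2 = 10^(6.10/10) = 4.074, G_2 = 10^(17.6/10) = 57.54
Friis cascade:
  F = 1.330 + (4.074 − 1)/66.07 = 1.377
NF = 10 log₁₀(1.377) = 1.39 dB

1.39 dB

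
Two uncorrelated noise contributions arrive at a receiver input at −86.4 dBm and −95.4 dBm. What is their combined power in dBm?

−85.9 dBm

Convert to linear, add, convert back:
P₁ = 2.29×10⁻¹² W, P₂ = 2.88×10⁻¹³ W
P_tot = 2.58×10⁻¹² W → 10 log₁₀(P_tot / 10⁻³) = −85.9 dBm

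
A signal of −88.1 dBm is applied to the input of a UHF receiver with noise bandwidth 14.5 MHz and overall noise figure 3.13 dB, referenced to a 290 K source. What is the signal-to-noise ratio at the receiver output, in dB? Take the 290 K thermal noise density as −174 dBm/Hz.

Noise floor: N = −174 + 10 log₁₀(B) + NF
10 log₁₀(1.45×10⁷) = 71.61 dB
N = −174 + 71.61 + 3.13 = −99.26 dBm
SNR = P_sig − N = −88.1 − (−99.26) = 11.16 dB → 11.2 dB

11.2 dB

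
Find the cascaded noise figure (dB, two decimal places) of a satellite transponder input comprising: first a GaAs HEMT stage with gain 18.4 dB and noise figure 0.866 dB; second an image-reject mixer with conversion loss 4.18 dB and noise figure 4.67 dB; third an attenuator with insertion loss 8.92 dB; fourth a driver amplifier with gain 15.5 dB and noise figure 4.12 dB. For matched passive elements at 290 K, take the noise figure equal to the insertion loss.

Convert to linear (a loss of L dB is a gain of −L dB): F_i = 10^(NF_i/10), G_i = 10^(G_i,dB/10)
  Stage 1: F_1 = 10^(0.866/10) = 1.221, G_1 = 10^(18.4/10) = 69.18
  Stage 2: F_2 = 10^(4.67/10) = 2.931, G_2 = 10^(−4.18/10) = 0.3819
  Stage 3: F_3 = 10^(8.92/10) = 7.798, G_3 = 10^(−8.92/10) = 0.1282
  Stage 4: F_4 = 10^(4.12/10) = 2.582, G_4 = 10^(15.5/10) = 35.48
Friis cascade:
  F = 1.221 + (2.931 − 1)/69.18 + (7.798 − 1)/26.42 + (2.582 − 1)/3.388 = 1.973
NF = 10 log₁₀(1.973) = 2.95 dB

2.95 dB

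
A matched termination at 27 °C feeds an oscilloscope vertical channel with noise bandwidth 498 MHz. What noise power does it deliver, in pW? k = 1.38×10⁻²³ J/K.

T = 27 °C + 273.15 = 300.15 K
P_n = kTB = 1.38×10⁻²³ × 300.15 × 4.98×10⁸ = 2.06×10⁻¹² W = 2.06 pW

2.06 pW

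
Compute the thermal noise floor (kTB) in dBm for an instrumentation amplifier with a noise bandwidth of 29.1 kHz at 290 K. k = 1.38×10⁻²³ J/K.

−129.3 dBm

P_n = kTB = 1.38×10⁻²³ × 290 × 2.91×10⁴ = 1.16×10⁻¹⁶ W
In dBm: 10 log₁₀(1.16×10⁻¹⁶ / 10⁻³) = −129.3 dBm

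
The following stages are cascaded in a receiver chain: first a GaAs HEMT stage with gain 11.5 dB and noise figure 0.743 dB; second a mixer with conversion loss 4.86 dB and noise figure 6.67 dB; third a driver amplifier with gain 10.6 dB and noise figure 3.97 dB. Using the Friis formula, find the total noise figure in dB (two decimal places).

Convert to linear (a loss of L dB is a gain of −L dB): F_i = 10^(NF_i/10), G_i = 10^(G_i,dB/10)
  Stage 1: F_1 = 10^(0.743/10) = 1.187, G_1 = 10^(11.5/10) = 14.13
  Stage 2: F_2 = 10^(6.67/10) = 4.645, G_2 = 10^(−4.86/10) = 0.3266
  Stage 3: F_3 = 10^(3.97/10) = 2.495, G_3 = 10^(10.6/10) = 11.48
Friis cascade:
  F = 1.187 + (4.645 − 1)/14.13 + (2.495 − 1)/4.613 = 1.769
NF = 10 log₁₀(1.769) = 2.48 dB

2.48 dB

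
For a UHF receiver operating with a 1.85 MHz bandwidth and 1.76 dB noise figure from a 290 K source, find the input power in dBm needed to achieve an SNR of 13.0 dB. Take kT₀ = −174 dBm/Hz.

−96.6 dBm

Sensitivity = −174 + 10 log₁₀(B) + NF + SNR_min
= −174 + 62.67 + 1.76 + 13.0
= −96.57 dBm → −96.6 dBm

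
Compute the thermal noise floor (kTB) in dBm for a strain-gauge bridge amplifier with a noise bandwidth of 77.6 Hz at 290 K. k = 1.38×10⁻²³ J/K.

P_n = kTB = 1.38×10⁻²³ × 290 × 7.76×10¹ = 3.11×10⁻¹⁹ W
In dBm: 10 log₁₀(3.11×10⁻¹⁹ / 10⁻³) = −155.1 dBm

−155.1 dBm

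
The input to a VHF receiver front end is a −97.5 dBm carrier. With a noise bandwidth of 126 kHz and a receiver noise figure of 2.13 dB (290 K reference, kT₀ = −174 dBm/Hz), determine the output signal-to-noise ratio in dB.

Noise floor: N = −174 + 10 log₁₀(B) + NF
10 log₁₀(1.26×10⁵) = 51 dB
N = −174 + 51 + 2.13 = −120.87 dBm
SNR = P_sig − N = −97.5 − (−120.87) = 23.37 dB → 23.4 dB

23.4 dB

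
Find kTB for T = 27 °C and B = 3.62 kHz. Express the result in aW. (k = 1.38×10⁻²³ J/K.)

15.0 aW

T = 27 °C + 273.15 = 300.15 K
P_n = kTB = 1.38×10⁻²³ × 300.15 × 3.62×10³ = 1.50×10⁻¹⁷ W = 15.0 aW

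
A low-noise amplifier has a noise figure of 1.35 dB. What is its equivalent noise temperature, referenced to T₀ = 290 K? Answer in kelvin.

F = 10^(1.35/10) = 1.36458
T_e = (F − 1)·T₀ = (1.36458 − 1) × 290 = 106 K

106 K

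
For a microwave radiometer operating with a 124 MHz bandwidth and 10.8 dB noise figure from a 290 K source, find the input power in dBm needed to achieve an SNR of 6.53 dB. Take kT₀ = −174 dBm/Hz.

−75.7 dBm

Sensitivity = −174 + 10 log₁₀(B) + NF + SNR_min
= −174 + 80.93 + 10.8 + 6.53
= −75.74 dBm → −75.7 dBm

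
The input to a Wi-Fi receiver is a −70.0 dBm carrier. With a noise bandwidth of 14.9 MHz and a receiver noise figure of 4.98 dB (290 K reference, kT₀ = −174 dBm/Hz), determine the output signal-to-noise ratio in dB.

Noise floor: N = −174 + 10 log₁₀(B) + NF
10 log₁₀(1.49×10⁷) = 71.73 dB
N = −174 + 71.73 + 4.98 = −97.29 dBm
SNR = P_sig − N = −70.0 − (−97.29) = 27.29 dB → 27.3 dB

27.3 dB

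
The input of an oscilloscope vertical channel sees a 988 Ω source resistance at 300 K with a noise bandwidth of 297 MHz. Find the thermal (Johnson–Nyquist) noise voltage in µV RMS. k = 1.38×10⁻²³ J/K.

V_n = √(4kTRB)
4kTRB = 4 × 1.38×10⁻²³ × 300 × 9.88×10² × 2.97×10⁸ = 4.86×10⁻⁹ V²
V_n = √(4.86×10⁻⁹) = 6.97×10⁻⁵ V = 69.7 µV

69.7 µV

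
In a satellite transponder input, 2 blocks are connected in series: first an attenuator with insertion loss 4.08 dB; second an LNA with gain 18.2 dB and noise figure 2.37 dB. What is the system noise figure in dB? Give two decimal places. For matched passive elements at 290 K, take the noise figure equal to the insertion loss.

6.45 dB

Convert to linear (a loss of L dB is a gain of −L dB): F_i = 10^(NF_i/10), G_i = 10^(G_i,dB/10)
  Stage 1: F_1 = 10^(4.08/10) = 2.559, G_1 = 10^(−4.08/10) = 0.3908
  Stage 2: F_2 = 10^(2.37/10) = 1.726, G_2 = 10^(18.2/10) = 66.07
Friis cascade:
  F = 2.559 + (1.726 − 1)/0.3908 = 4.416
NF = 10 log₁₀(4.416) = 6.45 dB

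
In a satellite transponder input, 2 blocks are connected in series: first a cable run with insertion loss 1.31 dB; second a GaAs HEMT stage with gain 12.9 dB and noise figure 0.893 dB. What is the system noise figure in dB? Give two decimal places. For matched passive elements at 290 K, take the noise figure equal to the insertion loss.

Convert to linear (a loss of L dB is a gain of −L dB): F_i = 10^(NF_i/10), G_i = 10^(G_i,dB/10)
  Stage 1: F_1 = 10^(1.31/10) = 1.352, G_1 = 10^(−1.31/10) = 0.7396
  Stage 2: F_2 = 10^(0.893/10) = 1.228, G_2 = 10^(12.9/10) = 19.50
Friis cascade:
  F = 1.352 + (1.228 − 1)/0.7396 = 1.661
NF = 10 log₁₀(1.661) = 2.20 dB

2.20 dB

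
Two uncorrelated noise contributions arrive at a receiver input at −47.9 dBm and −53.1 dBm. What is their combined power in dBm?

Convert to linear, add, convert back:
P₁ = 1.62×10⁻⁸ W, P₂ = 4.90×10⁻⁹ W
P_tot = 2.11×10⁻⁸ W → 10 log₁₀(P_tot / 10⁻³) = −46.8 dBm

−46.8 dBm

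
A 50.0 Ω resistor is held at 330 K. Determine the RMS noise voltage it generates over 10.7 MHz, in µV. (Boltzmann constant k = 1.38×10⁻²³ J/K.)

V_n = √(4kTRB)
4kTRB = 4 × 1.38×10⁻²³ × 330 × 5.00×10¹ × 1.07×10⁷ = 9.75×10⁻¹² V²
V_n = √(9.75×10⁻¹²) = 3.12×10⁻⁶ V = 3.12 µV

3.12 µV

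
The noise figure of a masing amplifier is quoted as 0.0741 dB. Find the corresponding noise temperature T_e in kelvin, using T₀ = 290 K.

F = 10^(0.0741/10) = 1.01721
T_e = (F − 1)·T₀ = (1.01721 − 1) × 290 = 4.99 K

4.99 K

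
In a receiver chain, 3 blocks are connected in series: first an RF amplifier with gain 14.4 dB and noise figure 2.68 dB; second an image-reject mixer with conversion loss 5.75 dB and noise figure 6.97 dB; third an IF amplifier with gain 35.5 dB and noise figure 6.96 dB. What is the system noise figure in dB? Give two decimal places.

Convert to linear (a loss of L dB is a gain of −L dB): F_i = 10^(NF_i/10), G_i = 10^(G_i,dB/10)
  Stage 1: F_1 = 10^(2.68/10) = 1.854, G_1 = 10^(14.4/10) = 27.54
  Stage 2: F_2 = 10^(6.97/10) = 4.977, G_2 = 10^(−5.75/10) = 0.2661
  Stage 3: F_3 = 10^(6.96/10) = 4.966, G_3 = 10^(35.5/10) = 3548
Friis cascade:
  F = 1.854 + (4.977 − 1)/27.54 + (4.966 − 1)/7.328 = 2.539
NF = 10 log₁₀(2.539) = 4.05 dB

4.05 dB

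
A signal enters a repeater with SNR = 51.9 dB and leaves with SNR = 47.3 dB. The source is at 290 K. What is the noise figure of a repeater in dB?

NF (dB) = SNR_in(dB) − SNR_out(dB) when the source is at T₀
NF = 51.9 − 47.3 = 4.6 dB

4.6 dB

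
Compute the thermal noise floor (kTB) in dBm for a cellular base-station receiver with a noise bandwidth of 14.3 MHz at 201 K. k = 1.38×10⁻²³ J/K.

P_n = kTB = 1.38×10⁻²³ × 201 × 1.43×10⁷ = 3.97×10⁻¹⁴ W
In dBm: 10 log₁₀(3.97×10⁻¹⁴ / 10⁻³) = −104.0 dBm

−104.0 dBm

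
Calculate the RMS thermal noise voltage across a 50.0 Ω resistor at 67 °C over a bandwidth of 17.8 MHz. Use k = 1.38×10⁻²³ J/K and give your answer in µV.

T = 67 °C + 273.15 = 340.15 K
V_n = √(4kTRB)
4kTRB = 4 × 1.38×10⁻²³ × 340.15 × 5.00×10¹ × 1.78×10⁷ = 1.67×10⁻¹¹ V²
V_n = √(1.67×10⁻¹¹) = 4.09×10⁻⁶ V = 4.09 µV

4.09 µV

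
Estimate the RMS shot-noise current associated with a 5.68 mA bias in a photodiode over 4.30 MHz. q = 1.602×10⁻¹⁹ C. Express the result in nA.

88.5 nA

I_n = √(2qI·B)
2qI·B = 2 × 1.602×10⁻¹⁹ × 5.68×10⁻³ × 4.30×10⁶ = 7.83×10⁻¹⁵ A²
I_n = √(7.83×10⁻¹⁵) = 8.85×10⁻⁸ A = 88.5 nA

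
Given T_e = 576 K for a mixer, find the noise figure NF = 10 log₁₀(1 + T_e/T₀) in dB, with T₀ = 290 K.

F = 1 + T_e/T₀ = 1 + 576/290 = 2.98621
NF = 10 log₁₀(2.98621) = 4.75 dB

4.75 dB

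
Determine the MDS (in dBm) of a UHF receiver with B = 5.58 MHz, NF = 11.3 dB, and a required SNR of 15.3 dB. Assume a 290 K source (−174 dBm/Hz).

Sensitivity = −174 + 10 log₁₀(B) + NF + SNR_min
= −174 + 67.47 + 11.3 + 15.3
= −79.93 dBm → −79.9 dBm

−79.9 dBm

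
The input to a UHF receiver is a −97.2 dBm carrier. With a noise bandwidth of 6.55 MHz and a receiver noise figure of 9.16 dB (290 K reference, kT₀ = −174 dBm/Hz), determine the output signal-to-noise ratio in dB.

Noise floor: N = −174 + 10 log₁₀(B) + NF
10 log₁₀(6.55×10⁶) = 68.16 dB
N = −174 + 68.16 + 9.16 = −96.68 dBm
SNR = P_sig − N = −97.2 − (−96.68) = −0.52 dB → −0.5 dB

−0.5 dB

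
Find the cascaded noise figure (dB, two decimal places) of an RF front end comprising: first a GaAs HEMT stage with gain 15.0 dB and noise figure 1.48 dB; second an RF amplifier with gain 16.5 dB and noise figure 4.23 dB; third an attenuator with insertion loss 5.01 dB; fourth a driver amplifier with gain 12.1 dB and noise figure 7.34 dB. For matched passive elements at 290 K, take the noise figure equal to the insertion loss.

Convert to linear (a loss of L dB is a gain of −L dB): F_i = 10^(NF_i/10), G_i = 10^(G_i,dB/10)
  Stage 1: F_1 = 10^(1.48/10) = 1.406, G_1 = 10^(15.0/10) = 31.62
  Stage 2: F_2 = 10^(4.23/10) = 2.649, G_2 = 10^(16.5/10) = 44.67
  Stage 3: F_3 = 10^(5.01/10) = 3.170, G_3 = 10^(−5.01/10) = 0.3155
  Stage 4: F_4 = 10^(7.34/10) = 5.420, G_4 = 10^(12.1/10) = 16.22
Friis cascade:
  F = 1.406 + (2.649 − 1)/31.62 + (3.170 − 1)/1413 + (5.420 − 1)/445.7 = 1.470
NF = 10 log₁₀(1.470) = 1.67 dB

1.67 dB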